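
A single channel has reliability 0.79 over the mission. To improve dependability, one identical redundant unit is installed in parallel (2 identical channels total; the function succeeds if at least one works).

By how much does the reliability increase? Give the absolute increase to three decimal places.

R_before = 0.79
R_after = 1 − (1 − 0.79)^2 = 0.956
ΔR = 0.956 − 0.79 = 0.166

0.166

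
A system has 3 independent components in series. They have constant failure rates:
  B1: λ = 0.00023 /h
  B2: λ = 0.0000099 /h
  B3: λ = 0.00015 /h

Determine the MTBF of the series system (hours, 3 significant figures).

2560

Series of exponential components: λ_sys = Σ λ_i
λ_sys = 0.00023 + 0.0000099 + 0.00015 = 3.8990e-04 /h
MTBF = 1 / λ_sys = 2560 h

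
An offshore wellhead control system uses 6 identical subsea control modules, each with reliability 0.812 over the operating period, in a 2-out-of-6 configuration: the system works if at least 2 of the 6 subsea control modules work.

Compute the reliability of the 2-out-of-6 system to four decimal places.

0.9988

R = Σ_{i=2}^{6} C(6,i) p^i (1−p)^{6−i} with p = 0.812
C(6,2)·0.812^2·0.188^4 = 0.012355
C(6,3)·0.812^3·0.188^3 = 0.071149
C(6,4)·0.812^4·0.188^2 = 0.230479
C(6,5)·0.812^5·0.188^1 = 0.398189
C(6,6)·0.812^6·0.188^0 = 0.286640
Sum = 0.9988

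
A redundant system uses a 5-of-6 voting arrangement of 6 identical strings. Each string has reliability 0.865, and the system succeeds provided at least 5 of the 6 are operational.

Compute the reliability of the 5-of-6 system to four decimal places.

0.8111

R = Σ_{i=5}^{6} C(6,i) p^i (1−p)^{6−i} with p = 0.865
C(6,5)·0.865^5·0.135^1 = 0.392252
C(6,6)·0.865^6·0.135^0 = 0.418887
Sum = 0.8111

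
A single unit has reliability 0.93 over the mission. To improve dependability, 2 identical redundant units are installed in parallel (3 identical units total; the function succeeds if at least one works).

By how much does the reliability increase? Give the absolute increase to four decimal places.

R_before = 0.93
R_after = 1 − (1 − 0.93)^3 = 0.9997
ΔR = 0.9997 − 0.93 = 0.0697

0.0697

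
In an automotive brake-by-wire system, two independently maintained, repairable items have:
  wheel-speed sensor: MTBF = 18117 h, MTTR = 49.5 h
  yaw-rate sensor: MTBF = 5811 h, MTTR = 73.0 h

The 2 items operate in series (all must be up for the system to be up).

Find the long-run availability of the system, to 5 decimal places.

A(wheel-speed sensor) = MTBF/(MTBF+MTTR) = 18117/(18117+49.5) = 0.997275
A(yaw-rate sensor) = MTBF/(MTBF+MTTR) = 5811/(5811+73.0) = 0.987593
Series availability: 0.997275 × 0.987593 = 0.98490

0.98490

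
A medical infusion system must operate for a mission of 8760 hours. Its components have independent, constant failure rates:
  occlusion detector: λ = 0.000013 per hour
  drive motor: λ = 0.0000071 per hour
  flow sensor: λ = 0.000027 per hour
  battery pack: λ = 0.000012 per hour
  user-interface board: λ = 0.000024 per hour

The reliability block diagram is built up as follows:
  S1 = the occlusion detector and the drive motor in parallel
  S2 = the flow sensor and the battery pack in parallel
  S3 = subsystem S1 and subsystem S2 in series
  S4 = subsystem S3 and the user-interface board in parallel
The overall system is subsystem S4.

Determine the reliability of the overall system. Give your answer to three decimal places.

0.995

R(occlusion detector) = exp(−0.000013 × 8760) = 0.89237
R(drive motor) = exp(−0.0000071 × 8760) = 0.93970
R(flow sensor) = exp(−0.000027 × 8760) = 0.78937
R(battery pack) = exp(−0.000012 × 8760) = 0.90022
R(user-interface board) = exp(−0.000024 × 8760) = 0.81039
Parallel (occlusion detector and drive motor): 1 − (1 − 0.89237)(1 − 0.93970) = 0.99351
Parallel (flow sensor and battery pack): 1 − (1 − 0.78937)(1 − 0.90022) = 0.97898
Series ([0.99351] and [0.97898]): 0.99351 × 0.97898 = 0.97263
Parallel ([0.97263] and user-interface board): 1 − (1 − 0.97263)(1 − 0.81039) = 0.995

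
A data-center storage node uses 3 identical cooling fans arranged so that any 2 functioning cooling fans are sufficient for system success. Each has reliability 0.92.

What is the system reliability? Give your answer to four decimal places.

0.9818

R = Σ_{i=2}^{3} C(3,i) p^i (1−p)^{3−i} with p = 0.92
C(3,2)·0.92^2·0.08^1 = 0.203136
C(3,3)·0.92^3·0.08^0 = 0.778688
Sum = 0.9818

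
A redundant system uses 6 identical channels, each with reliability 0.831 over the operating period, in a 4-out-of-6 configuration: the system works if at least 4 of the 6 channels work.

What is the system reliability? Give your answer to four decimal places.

R = Σ_{i=4}^{6} C(6,i) p^i (1−p)^{6−i} with p = 0.831
C(6,4)·0.831^4·0.169^2 = 0.204300
C(6,5)·0.831^5·0.169^1 = 0.401831
C(6,6)·0.831^6·0.169^0 = 0.329311
Sum = 0.9354

0.9354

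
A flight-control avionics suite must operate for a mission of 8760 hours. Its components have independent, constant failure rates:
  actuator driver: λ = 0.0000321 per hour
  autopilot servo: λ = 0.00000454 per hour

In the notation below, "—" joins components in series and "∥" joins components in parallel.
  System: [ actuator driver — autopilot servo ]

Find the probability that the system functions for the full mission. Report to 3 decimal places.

0.725

R(actuator driver) = exp(−0.0000321 × 8760) = 0.75488
R(autopilot servo) = exp(−0.00000454 × 8760) = 0.96101
Series (actuator driver and autopilot servo): 0.75488 × 0.96101 = 0.725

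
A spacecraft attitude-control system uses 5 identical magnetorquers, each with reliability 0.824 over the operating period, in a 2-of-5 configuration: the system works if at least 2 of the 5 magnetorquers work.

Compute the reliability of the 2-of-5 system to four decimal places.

0.9959

R = Σ_{i=2}^{5} C(5,i) p^i (1−p)^{5−i} with p = 0.824
C(5,2)·0.824^2·0.176^3 = 0.037016
C(5,3)·0.824^3·0.176^2 = 0.173303
C(5,4)·0.824^4·0.176^1 = 0.405687
C(5,5)·0.824^5·0.176^0 = 0.379871
Sum = 0.9959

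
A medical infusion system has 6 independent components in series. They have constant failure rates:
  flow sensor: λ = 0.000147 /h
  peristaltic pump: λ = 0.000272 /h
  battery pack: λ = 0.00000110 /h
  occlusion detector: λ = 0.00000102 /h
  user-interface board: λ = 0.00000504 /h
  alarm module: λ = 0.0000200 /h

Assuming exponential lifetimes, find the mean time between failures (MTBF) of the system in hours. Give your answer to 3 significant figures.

Series of exponential components: λ_sys = Σ λ_i
λ_sys = 0.000147 + 0.000272 + 0.00000110 + 0.00000102 + 0.00000504 + 0.0000200 = 4.4616e-04 /h
MTBF = 1 / λ_sys = 2240 h

2240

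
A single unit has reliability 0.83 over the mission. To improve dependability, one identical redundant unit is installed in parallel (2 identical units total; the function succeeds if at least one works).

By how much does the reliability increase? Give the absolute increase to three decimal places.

R_before = 0.83
R_after = 1 − (1 − 0.83)^2 = 0.971
ΔR = 0.971 − 0.83 = 0.141

0.141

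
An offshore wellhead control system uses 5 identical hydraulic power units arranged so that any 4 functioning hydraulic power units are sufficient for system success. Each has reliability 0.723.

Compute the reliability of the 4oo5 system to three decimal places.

R = Σ_{i=4}^{5} C(5,i) p^i (1−p)^{5−i} with p = 0.723
C(5,4)·0.723^4·0.277^1 = 0.37845
C(5,5)·0.723^5·0.277^0 = 0.19756
Sum = 0.576

0.576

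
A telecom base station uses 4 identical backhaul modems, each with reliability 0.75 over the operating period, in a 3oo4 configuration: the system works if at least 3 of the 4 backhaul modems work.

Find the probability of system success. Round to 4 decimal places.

R = Σ_{i=3}^{4} C(4,i) p^i (1−p)^{4−i} with p = 0.75
C(4,3)·0.75^3·0.25^1 = 0.421875
C(4,4)·0.75^4·0.25^0 = 0.316406
Sum = 0.7383

0.7383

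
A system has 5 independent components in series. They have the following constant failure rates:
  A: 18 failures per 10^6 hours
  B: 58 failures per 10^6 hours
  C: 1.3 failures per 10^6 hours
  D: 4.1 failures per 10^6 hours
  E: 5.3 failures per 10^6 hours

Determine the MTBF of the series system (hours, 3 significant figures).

Series of exponential components: λ_sys = Σ λ_i
λ_sys = 0.000018 + 0.000058 + 0.0000013 + 0.0000041 + 0.0000053 = 8.6700e-05 /h
MTBF = 1 / λ_sys = 11500 h

11500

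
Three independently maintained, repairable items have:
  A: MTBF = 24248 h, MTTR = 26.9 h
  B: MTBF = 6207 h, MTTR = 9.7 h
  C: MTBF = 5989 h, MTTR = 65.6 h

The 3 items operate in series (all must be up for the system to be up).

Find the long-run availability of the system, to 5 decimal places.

A(A) = MTBF/(MTBF+MTTR) = 24248/(24248+26.9) = 0.998892
A(B) = MTBF/(MTBF+MTTR) = 6207/(6207+9.7) = 0.998440
A(C) = MTBF/(MTBF+MTTR) = 5989/(5989+65.6) = 0.989165
Series availability: 0.998892 × 0.998440 × 0.989165 = 0.98653

0.98653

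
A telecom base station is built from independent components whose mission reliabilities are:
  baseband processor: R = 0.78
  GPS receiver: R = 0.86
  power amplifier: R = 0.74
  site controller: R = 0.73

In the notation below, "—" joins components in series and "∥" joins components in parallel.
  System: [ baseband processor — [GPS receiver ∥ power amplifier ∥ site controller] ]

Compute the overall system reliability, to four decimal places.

Parallel (GPS receiver, power amplifier, and site controller): 1 − (1 − 0.860000)(1 − 0.740000)(1 − 0.730000) = 0.990172
Series (baseband processor and [0.990172]): 0.780000 × 0.990172 = 0.7723

0.7723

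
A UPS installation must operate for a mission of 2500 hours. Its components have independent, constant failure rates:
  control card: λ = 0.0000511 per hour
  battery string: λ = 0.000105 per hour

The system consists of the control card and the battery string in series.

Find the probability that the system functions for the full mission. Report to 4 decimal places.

R(control card) = exp(−0.0000511 × 2500) = 0.880073
R(battery string) = exp(−0.000105 × 2500) = 0.769126
Series (control card and battery string): 0.880073 × 0.769126 = 0.6769

0.6769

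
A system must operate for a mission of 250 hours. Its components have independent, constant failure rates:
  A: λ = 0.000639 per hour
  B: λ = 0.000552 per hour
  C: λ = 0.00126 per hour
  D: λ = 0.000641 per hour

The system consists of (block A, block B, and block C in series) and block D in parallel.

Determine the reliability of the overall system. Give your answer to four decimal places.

0.9322

R(A) = exp(−0.000639 × 250) = 0.852357
R(B) = exp(−0.000552 × 250) = 0.871099
R(C) = exp(−0.00126 × 250) = 0.729789
R(D) = exp(−0.000641 × 250) = 0.851931
Series (A, B, and C): 0.852357 × 0.871099 × 0.729789 = 0.541859
Parallel ([0.541859] and D): 1 − (1 − 0.541859)(1 − 0.851931) = 0.9322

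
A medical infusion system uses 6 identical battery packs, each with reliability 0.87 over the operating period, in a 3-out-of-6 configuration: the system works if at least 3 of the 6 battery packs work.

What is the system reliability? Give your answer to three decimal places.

0.997

R = Σ_{i=3}^{6} C(6,i) p^i (1−p)^{6−i} with p = 0.87
C(6,3)·0.87^3·0.13^3 = 0.02893
C(6,4)·0.87^4·0.13^2 = 0.14523
C(6,5)·0.87^5·0.13^1 = 0.38877
C(6,6)·0.87^6·0.13^0 = 0.43363
Sum = 0.997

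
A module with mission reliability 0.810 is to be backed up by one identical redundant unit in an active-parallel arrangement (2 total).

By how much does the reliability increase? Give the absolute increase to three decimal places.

0.154

R_before = 0.810
R_after = 1 − (1 − 0.810)^2 = 0.964
ΔR = 0.964 − 0.810 = 0.154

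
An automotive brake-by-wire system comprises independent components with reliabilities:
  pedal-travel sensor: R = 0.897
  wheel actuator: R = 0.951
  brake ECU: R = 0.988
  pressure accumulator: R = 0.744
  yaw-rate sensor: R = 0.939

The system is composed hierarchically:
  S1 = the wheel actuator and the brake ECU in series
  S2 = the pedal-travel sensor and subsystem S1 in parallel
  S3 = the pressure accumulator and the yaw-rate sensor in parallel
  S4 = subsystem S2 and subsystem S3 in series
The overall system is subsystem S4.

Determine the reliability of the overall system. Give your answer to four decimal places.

0.9783

Series (wheel actuator and brake ECU): 0.951000 × 0.988000 = 0.939588
Parallel (pedal-travel sensor and [0.939588]): 1 − (1 − 0.897000)(1 − 0.939588) = 0.993778
Parallel (pressure accumulator and yaw-rate sensor): 1 − (1 − 0.744000)(1 − 0.939000) = 0.984384
Series ([0.993778] and [0.984384]): 0.993778 × 0.984384 = 0.9783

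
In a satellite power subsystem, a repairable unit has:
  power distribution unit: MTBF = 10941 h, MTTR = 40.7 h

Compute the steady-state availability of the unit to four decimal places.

A(power distribution unit) = MTBF/(MTBF+MTTR) = 10941/(10941+40.7) = 0.9963

0.9963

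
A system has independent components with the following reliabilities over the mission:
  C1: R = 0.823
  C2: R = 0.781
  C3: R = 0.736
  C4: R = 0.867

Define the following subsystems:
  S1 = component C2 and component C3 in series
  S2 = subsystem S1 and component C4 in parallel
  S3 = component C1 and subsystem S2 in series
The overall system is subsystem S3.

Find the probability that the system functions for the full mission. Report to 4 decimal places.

Series (C2 and C3): 0.781000 × 0.736000 = 0.574816
Parallel ([0.574816] and C4): 1 − (1 − 0.574816)(1 − 0.867000) = 0.943451
Series (C1 and [0.943451]): 0.823000 × 0.943451 = 0.7765

0.7765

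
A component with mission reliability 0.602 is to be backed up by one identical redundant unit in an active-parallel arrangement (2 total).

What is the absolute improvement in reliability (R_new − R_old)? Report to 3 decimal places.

0.240

R_before = 0.602
R_after = 1 − (1 − 0.602)^2 = 0.842
ΔR = 0.842 − 0.602 = 0.240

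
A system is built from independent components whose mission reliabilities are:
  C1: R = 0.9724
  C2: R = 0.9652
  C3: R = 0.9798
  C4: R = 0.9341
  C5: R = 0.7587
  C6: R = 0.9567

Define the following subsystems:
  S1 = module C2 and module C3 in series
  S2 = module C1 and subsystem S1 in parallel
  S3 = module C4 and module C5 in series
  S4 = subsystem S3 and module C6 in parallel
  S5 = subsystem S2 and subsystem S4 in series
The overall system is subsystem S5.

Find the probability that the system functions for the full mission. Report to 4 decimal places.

Series (C2 and C3): 0.965200 × 0.979800 = 0.945703
Parallel (C1 and [0.945703]): 1 − (1 − 0.972400)(1 − 0.945703) = 0.998501
Series (C4 and C5): 0.934100 × 0.758700 = 0.708702
Parallel ([0.708702] and C6): 1 − (1 − 0.708702)(1 − 0.956700) = 0.987387
Series ([0.998501] and [0.987387]): 0.998501 × 0.987387 = 0.9859

0.9859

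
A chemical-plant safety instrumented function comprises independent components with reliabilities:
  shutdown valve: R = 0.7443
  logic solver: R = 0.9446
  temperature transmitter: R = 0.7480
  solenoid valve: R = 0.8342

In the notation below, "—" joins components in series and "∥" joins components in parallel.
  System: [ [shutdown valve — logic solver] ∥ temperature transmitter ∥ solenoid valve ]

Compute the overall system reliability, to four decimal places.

Series (shutdown valve and logic solver): 0.744300 × 0.944600 = 0.703066
Parallel ([0.703066], temperature transmitter, and solenoid valve): 1 − (1 − 0.703066)(1 − 0.748000)(1 − 0.834200) = 0.9876

0.9876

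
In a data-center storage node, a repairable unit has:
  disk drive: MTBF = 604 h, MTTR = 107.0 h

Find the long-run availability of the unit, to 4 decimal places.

0.8495

A(disk drive) = MTBF/(MTBF+MTTR) = 604/(604+107.0) = 0.8495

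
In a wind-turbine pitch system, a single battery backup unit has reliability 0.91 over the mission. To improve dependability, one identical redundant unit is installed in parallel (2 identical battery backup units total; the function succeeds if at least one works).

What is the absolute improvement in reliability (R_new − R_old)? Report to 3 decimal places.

R_before = 0.91
R_after = 1 − (1 − 0.91)^2 = 0.992
ΔR = 0.992 − 0.91 = 0.082

0.082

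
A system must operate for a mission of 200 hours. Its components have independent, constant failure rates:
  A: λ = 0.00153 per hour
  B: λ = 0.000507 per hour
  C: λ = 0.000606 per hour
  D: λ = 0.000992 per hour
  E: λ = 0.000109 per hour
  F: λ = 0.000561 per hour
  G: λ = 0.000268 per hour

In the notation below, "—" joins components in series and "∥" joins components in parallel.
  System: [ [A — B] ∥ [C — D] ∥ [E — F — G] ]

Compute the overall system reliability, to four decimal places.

R(A) = exp(−0.00153 × 200) = 0.736387
R(B) = exp(−0.000507 × 200) = 0.903572
R(C) = exp(−0.000606 × 200) = 0.885857
R(D) = exp(−0.000992 × 200) = 0.820042
R(E) = exp(−0.000109 × 200) = 0.978436
R(F) = exp(−0.000561 × 200) = 0.893865
R(G) = exp(−0.000268 × 200) = 0.947811
Series (A and B): 0.736387 × 0.903572 = 0.665379
Series (C and D): 0.885857 × 0.820042 = 0.726440
Series (E, F, and G): 0.978436 × 0.893865 × 0.947811 = 0.828946
Parallel ([0.665379], [0.726440], and [0.828946]): 1 − (1 − 0.665379)(1 − 0.726440)(1 − 0.828946) = 0.9843

0.9843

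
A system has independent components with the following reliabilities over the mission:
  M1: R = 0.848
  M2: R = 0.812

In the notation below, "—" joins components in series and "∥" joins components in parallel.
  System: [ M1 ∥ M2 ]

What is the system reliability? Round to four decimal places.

Parallel (M1 and M2): 1 − (1 − 0.848000)(1 − 0.812000) = 0.9714

0.9714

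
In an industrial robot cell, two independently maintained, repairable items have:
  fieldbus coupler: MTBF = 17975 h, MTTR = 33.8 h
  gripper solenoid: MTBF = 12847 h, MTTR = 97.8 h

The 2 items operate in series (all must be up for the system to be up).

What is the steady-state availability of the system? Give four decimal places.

A(fieldbus coupler) = MTBF/(MTBF+MTTR) = 17975/(17975+33.8) = 0.998123
A(gripper solenoid) = MTBF/(MTBF+MTTR) = 12847/(12847+97.8) = 0.992445
Series availability: 0.998123 × 0.992445 = 0.9906

0.9906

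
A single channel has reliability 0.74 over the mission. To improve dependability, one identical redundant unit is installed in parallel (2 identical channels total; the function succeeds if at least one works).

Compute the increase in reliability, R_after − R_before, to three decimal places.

0.192

R_before = 0.74
R_after = 1 − (1 − 0.74)^2 = 0.932
ΔR = 0.932 − 0.74 = 0.192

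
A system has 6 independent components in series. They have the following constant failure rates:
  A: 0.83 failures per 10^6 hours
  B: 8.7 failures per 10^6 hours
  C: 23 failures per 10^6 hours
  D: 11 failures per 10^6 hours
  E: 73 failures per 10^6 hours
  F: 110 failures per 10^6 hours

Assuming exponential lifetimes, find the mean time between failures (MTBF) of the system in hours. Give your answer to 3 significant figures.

4410

Series of exponential components: λ_sys = Σ λ_i
λ_sys = 0.00000083 + 0.0000087 + 0.000023 + 0.000011 + 0.000073 + 0.00011 = 2.2653e-04 /h
MTBF = 1 / λ_sys = 4410 h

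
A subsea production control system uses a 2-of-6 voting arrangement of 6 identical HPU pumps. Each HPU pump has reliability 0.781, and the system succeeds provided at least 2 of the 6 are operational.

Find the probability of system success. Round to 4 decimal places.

0.9975

R = Σ_{i=2}^{6} C(6,i) p^i (1−p)^{6−i} with p = 0.781
C(6,2)·0.781^2·0.219^4 = 0.021046
C(6,3)·0.781^3·0.219^3 = 0.100073
C(6,4)·0.781^4·0.219^2 = 0.267660
C(6,5)·0.781^5·0.219^1 = 0.381813
C(6,6)·0.781^6·0.219^0 = 0.226937
Sum = 0.9975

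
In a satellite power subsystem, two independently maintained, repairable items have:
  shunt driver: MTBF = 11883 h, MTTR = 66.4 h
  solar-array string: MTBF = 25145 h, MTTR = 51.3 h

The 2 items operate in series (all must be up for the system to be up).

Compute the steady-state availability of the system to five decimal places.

A(shunt driver) = MTBF/(MTBF+MTTR) = 11883/(11883+66.4) = 0.994443
A(solar-array string) = MTBF/(MTBF+MTTR) = 25145/(25145+51.3) = 0.997964
Series availability: 0.994443 × 0.997964 = 0.99242

0.99242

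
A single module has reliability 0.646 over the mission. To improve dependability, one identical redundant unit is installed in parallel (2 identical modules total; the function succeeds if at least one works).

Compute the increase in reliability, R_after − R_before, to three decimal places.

0.229

R_before = 0.646
R_after = 1 − (1 − 0.646)^2 = 0.875
ΔR = 0.875 − 0.646 = 0.229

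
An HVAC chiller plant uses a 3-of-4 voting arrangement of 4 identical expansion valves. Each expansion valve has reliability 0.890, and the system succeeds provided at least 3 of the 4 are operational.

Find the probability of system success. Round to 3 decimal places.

R = Σ_{i=3}^{4} C(4,i) p^i (1−p)^{4−i} with p = 0.890
C(4,3)·0.890^3·0.110^1 = 0.31019
C(4,4)·0.890^4·0.110^0 = 0.62742
Sum = 0.938

0.938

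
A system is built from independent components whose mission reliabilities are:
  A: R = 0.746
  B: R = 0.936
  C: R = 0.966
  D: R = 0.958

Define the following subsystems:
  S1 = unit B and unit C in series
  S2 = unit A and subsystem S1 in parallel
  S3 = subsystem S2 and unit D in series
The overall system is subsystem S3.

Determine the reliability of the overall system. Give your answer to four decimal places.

0.9347

Series (B and C): 0.936000 × 0.966000 = 0.904176
Parallel (A and [0.904176]): 1 − (1 − 0.746000)(1 − 0.904176) = 0.975661
Series ([0.975661] and D): 0.975661 × 0.958000 = 0.9347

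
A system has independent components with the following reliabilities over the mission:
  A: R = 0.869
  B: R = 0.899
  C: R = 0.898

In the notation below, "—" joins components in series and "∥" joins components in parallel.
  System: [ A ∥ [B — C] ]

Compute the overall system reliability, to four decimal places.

Series (B and C): 0.899000 × 0.898000 = 0.807302
Parallel (A and [0.807302]): 1 − (1 − 0.869000)(1 − 0.807302) = 0.9748

0.9748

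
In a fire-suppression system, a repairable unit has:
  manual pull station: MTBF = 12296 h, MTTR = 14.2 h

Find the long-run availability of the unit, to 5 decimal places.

0.99885

A(manual pull station) = MTBF/(MTBF+MTTR) = 12296/(12296+14.2) = 0.99885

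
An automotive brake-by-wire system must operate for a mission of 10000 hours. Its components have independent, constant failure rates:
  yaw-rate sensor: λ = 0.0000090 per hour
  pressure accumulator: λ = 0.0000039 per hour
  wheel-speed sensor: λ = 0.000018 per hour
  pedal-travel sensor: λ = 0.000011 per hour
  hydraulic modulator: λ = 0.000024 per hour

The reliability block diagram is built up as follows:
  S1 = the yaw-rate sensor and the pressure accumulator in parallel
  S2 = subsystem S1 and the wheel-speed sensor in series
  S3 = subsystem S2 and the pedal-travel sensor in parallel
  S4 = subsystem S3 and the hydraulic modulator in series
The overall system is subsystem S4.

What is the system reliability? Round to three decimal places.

R(yaw-rate sensor) = exp(−0.0000090 × 10000) = 0.91393
R(pressure accumulator) = exp(−0.0000039 × 10000) = 0.96175
R(wheel-speed sensor) = exp(−0.000018 × 10000) = 0.83527
R(pedal-travel sensor) = exp(−0.000011 × 10000) = 0.89583
R(hydraulic modulator) = exp(−0.000024 × 10000) = 0.78663
Parallel (yaw-rate sensor and pressure accumulator): 1 − (1 − 0.91393)(1 − 0.96175) = 0.99671
Series ([0.99671] and wheel-speed sensor): 0.99671 × 0.83527 = 0.83252
Parallel ([0.83252] and pedal-travel sensor): 1 − (1 − 0.83252)(1 − 0.89583) = 0.98255
Series ([0.98255] and hydraulic modulator): 0.98255 × 0.78663 = 0.773

0.773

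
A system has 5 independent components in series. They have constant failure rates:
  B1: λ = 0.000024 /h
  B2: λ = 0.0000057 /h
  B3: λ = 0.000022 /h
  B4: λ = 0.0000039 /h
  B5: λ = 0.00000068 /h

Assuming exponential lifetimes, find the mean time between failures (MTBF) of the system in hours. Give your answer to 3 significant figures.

17800

Series of exponential components: λ_sys = Σ λ_i
λ_sys = 0.000024 + 0.0000057 + 0.000022 + 0.0000039 + 0.00000068 = 5.6280e-05 /h
MTBF = 1 / λ_sys = 17800 h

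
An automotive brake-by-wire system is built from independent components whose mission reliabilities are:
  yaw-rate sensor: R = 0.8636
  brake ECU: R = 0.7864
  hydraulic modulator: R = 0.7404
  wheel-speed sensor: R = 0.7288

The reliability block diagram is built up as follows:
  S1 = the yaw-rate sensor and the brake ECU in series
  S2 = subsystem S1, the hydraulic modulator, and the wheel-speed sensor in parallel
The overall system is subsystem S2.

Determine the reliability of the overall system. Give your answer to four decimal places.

Series (yaw-rate sensor and brake ECU): 0.863600 × 0.786400 = 0.679135
Parallel ([0.679135], hydraulic modulator, and wheel-speed sensor): 1 − (1 − 0.679135)(1 − 0.740400)(1 − 0.728800) = 0.9774

0.9774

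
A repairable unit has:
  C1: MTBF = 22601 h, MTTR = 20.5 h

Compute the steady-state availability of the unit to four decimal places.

0.9991

A(C1) = MTBF/(MTBF+MTTR) = 22601/(22601+20.5) = 0.9991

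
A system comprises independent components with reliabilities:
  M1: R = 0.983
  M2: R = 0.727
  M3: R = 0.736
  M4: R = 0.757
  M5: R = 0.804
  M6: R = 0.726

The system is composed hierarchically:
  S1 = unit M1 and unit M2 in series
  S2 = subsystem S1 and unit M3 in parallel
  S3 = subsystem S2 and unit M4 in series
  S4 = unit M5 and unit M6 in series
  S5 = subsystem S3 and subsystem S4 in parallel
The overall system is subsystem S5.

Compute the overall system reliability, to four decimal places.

0.8751

Series (M1 and M2): 0.983000 × 0.727000 = 0.714641
Parallel ([0.714641] and M3): 1 − (1 − 0.714641)(1 − 0.736000) = 0.924665
Series ([0.924665] and M4): 0.924665 × 0.757000 = 0.699971
Series (M5 and M6): 0.804000 × 0.726000 = 0.583704
Parallel ([0.699971] and [0.583704]): 1 − (1 − 0.699971)(1 − 0.583704) = 0.8751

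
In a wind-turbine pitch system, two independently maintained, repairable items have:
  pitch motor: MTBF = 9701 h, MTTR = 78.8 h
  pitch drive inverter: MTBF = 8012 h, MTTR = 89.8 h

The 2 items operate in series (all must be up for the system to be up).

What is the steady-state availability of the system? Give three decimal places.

A(pitch motor) = MTBF/(MTBF+MTTR) = 9701/(9701+78.8) = 0.991943
A(pitch drive inverter) = MTBF/(MTBF+MTTR) = 8012/(8012+89.8) = 0.988916
Series availability: 0.991943 × 0.988916 = 0.981

0.981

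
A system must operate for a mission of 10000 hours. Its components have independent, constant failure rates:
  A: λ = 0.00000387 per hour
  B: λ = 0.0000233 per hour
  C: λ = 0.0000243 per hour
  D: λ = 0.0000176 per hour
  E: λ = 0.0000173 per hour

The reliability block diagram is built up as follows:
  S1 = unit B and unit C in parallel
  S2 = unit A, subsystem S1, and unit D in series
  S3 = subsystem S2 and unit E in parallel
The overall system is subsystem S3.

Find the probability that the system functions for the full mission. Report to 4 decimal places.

0.9636

R(A) = exp(−0.00000387 × 10000) = 0.962039
R(B) = exp(−0.0000233 × 10000) = 0.792154
R(C) = exp(−0.0000243 × 10000) = 0.784272
R(D) = exp(−0.0000176 × 10000) = 0.838618
R(E) = exp(−0.0000173 × 10000) = 0.841138
Parallel (B and C): 1 − (1 − 0.792154)(1 − 0.784272) = 0.955162
Series (A, [0.955162], and D): 0.962039 × 0.955162 × 0.838618 = 0.770609
Parallel ([0.770609] and E): 1 − (1 − 0.770609)(1 − 0.841138) = 0.9636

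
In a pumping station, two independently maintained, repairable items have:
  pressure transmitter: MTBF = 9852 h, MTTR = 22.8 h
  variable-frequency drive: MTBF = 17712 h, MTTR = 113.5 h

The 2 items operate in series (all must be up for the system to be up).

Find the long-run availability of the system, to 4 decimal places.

0.9913

A(pressure transmitter) = MTBF/(MTBF+MTTR) = 9852/(9852+22.8) = 0.997691
A(variable-frequency drive) = MTBF/(MTBF+MTTR) = 17712/(17712+113.5) = 0.993633
Series availability: 0.997691 × 0.993633 = 0.9913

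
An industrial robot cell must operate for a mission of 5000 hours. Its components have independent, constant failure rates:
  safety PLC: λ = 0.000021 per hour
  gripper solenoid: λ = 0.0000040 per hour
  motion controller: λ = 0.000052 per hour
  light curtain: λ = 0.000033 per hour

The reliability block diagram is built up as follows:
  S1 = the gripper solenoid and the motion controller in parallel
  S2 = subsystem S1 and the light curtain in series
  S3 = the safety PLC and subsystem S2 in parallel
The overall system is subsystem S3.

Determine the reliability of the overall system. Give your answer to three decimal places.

0.984

R(safety PLC) = exp(−0.000021 × 5000) = 0.90032
R(gripper solenoid) = exp(−0.0000040 × 5000) = 0.98020
R(motion controller) = exp(−0.000052 × 5000) = 0.77105
R(light curtain) = exp(−0.000033 × 5000) = 0.84789
Parallel (gripper solenoid and motion controller): 1 − (1 − 0.98020)(1 − 0.77105) = 0.99547
Series ([0.99547] and light curtain): 0.99547 × 0.84789 = 0.84405
Parallel (safety PLC and [0.84405]): 1 − (1 − 0.90032)(1 − 0.84405) = 0.984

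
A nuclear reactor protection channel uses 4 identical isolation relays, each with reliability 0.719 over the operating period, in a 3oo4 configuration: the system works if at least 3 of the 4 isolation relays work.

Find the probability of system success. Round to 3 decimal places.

0.685

R = Σ_{i=3}^{4} C(4,i) p^i (1−p)^{4−i} with p = 0.719
C(4,3)·0.719^3·0.281^1 = 0.41779
C(4,4)·0.719^4·0.281^0 = 0.26725
Sum = 0.685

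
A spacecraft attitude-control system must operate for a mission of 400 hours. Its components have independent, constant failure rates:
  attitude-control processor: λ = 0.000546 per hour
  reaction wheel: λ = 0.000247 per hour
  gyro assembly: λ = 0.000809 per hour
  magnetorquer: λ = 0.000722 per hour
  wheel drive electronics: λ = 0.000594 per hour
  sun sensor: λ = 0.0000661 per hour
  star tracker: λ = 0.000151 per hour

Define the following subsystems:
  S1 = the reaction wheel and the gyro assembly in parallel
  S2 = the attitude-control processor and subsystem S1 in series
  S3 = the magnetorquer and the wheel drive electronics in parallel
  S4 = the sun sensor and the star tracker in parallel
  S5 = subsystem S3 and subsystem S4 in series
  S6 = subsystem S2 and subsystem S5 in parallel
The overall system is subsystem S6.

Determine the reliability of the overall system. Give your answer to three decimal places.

0.988

R(attitude-control processor) = exp(−0.000546 × 400) = 0.80380
R(reaction wheel) = exp(−0.000247 × 400) = 0.90592
R(gyro assembly) = exp(−0.000809 × 400) = 0.72354
R(magnetorquer) = exp(−0.000722 × 400) = 0.74916
R(wheel drive electronics) = exp(−0.000594 × 400) = 0.78852
R(sun sensor) = exp(−0.0000661 × 400) = 0.97391
R(star tracker) = exp(−0.000151 × 400) = 0.94139
Parallel (reaction wheel and gyro assembly): 1 − (1 − 0.90592)(1 − 0.72354) = 0.97399
Series (attitude-control processor and [0.97399]): 0.80380 × 0.97399 = 0.78289
Parallel (magnetorquer and wheel drive electronics): 1 − (1 − 0.74916)(1 − 0.78852) = 0.94695
Parallel (sun sensor and star tracker): 1 − (1 − 0.97391)(1 − 0.94139) = 0.99847
Series ([0.94695] and [0.99847]): 0.94695 × 0.99847 = 0.94550
Parallel ([0.78289] and [0.94550]): 1 − (1 − 0.78289)(1 − 0.94550) = 0.988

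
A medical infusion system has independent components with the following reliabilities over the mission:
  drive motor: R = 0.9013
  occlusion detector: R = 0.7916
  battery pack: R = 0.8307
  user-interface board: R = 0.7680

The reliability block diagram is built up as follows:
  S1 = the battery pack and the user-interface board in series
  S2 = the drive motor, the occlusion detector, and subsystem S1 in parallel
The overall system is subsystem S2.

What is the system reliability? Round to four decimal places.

Series (battery pack and user-interface board): 0.830700 × 0.768000 = 0.637978
Parallel (drive motor, occlusion detector, and [0.637978]): 1 − (1 − 0.901300)(1 − 0.791600)(1 − 0.637978) = 0.9926

0.9926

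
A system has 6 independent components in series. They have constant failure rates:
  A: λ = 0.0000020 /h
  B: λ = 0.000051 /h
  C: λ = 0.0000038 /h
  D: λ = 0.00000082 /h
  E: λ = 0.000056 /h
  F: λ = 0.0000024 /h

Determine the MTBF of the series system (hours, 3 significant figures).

8620

Series of exponential components: λ_sys = Σ λ_i
λ_sys = 0.0000020 + 0.000051 + 0.0000038 + 0.00000082 + 0.000056 + 0.0000024 = 1.1602e-04 /h
MTBF = 1 / λ_sys = 8620 h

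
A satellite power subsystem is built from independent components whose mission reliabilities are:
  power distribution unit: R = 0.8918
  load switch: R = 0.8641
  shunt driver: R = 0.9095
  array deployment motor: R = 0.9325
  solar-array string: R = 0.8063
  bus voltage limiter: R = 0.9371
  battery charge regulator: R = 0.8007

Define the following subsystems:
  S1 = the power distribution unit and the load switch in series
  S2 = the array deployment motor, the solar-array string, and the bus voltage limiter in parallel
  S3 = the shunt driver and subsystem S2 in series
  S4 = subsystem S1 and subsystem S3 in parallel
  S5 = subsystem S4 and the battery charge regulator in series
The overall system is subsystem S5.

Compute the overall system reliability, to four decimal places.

Series (power distribution unit and load switch): 0.891800 × 0.864100 = 0.770604
Parallel (array deployment motor, solar-array string, and bus voltage limiter): 1 − (1 − 0.932500)(1 − 0.806300)(1 − 0.937100) = 0.999178
Series (shunt driver and [0.999178]): 0.909500 × 0.999178 = 0.908752
Parallel ([0.770604] and [0.908752]): 1 − (1 − 0.770604)(1 − 0.908752) = 0.979068
Series ([0.979068] and battery charge regulator): 0.979068 × 0.800700 = 0.7839

0.7839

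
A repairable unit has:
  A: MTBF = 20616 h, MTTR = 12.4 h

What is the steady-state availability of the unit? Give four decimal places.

A(A) = MTBF/(MTBF+MTTR) = 20616/(20616+12.4) = 0.9994

0.9994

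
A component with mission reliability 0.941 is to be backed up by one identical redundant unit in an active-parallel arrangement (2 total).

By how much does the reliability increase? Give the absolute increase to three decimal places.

0.056

R_before = 0.941
R_after = 1 − (1 − 0.941)^2 = 0.997
ΔR = 0.997 − 0.941 = 0.056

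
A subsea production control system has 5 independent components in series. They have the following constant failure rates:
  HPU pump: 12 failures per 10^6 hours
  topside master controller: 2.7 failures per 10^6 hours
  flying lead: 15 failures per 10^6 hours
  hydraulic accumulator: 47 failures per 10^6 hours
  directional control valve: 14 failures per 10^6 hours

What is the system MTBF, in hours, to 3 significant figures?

11000

Series of exponential components: λ_sys = Σ λ_i
λ_sys = 0.000012 + 0.0000027 + 0.000015 + 0.000047 + 0.000014 = 9.0700e-05 /h
MTBF = 1 / λ_sys = 11000 h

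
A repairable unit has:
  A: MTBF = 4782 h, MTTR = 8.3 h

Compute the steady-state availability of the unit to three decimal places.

A(A) = MTBF/(MTBF+MTTR) = 4782/(4782+8.3) = 0.998

0.998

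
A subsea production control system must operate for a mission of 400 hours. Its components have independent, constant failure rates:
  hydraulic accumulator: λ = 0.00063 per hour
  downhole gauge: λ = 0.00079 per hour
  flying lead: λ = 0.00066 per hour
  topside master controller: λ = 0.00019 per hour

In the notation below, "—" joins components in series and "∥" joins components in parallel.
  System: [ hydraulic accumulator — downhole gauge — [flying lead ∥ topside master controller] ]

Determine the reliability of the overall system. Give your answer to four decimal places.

R(hydraulic accumulator) = exp(−0.00063 × 400) = 0.777245
R(downhole gauge) = exp(−0.00079 × 400) = 0.729059
R(flying lead) = exp(−0.00066 × 400) = 0.767974
R(topside master controller) = exp(−0.00019 × 400) = 0.926816
Parallel (flying lead and topside master controller): 1 − (1 − 0.767974)(1 − 0.926816) = 0.983019
Series (hydraulic accumulator, downhole gauge, and [0.983019]): 0.777245 × 0.729059 × 0.983019 = 0.5570

0.5570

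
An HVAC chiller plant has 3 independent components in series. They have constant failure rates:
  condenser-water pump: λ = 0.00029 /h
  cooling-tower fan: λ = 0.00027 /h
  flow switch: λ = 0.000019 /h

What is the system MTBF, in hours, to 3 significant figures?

Series of exponential components: λ_sys = Σ λ_i
λ_sys = 0.00029 + 0.00027 + 0.000019 = 5.7900e-04 /h
MTBF = 1 / λ_sys = 1730 h

1730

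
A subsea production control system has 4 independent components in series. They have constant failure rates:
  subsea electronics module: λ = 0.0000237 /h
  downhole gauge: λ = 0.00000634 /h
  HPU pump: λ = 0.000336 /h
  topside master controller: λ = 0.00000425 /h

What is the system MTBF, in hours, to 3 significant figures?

2700

Series of exponential components: λ_sys = Σ λ_i
λ_sys = 0.0000237 + 0.00000634 + 0.000336 + 0.00000425 = 3.7029e-04 /h
MTBF = 1 / λ_sys = 2700 h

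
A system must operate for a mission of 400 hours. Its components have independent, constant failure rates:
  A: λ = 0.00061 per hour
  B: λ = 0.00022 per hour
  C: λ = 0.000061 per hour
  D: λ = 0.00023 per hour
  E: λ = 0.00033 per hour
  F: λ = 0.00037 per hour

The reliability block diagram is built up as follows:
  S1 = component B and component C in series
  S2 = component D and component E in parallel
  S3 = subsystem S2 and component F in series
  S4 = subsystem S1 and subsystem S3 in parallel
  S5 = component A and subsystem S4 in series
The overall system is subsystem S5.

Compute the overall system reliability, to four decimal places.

R(A) = exp(−0.00061 × 400) = 0.783488
R(B) = exp(−0.00022 × 400) = 0.915761
R(C) = exp(−0.000061 × 400) = 0.975895
R(D) = exp(−0.00023 × 400) = 0.912105
R(E) = exp(−0.00033 × 400) = 0.876341
R(F) = exp(−0.00037 × 400) = 0.862431
Series (B and C): 0.915761 × 0.975895 = 0.893687
Parallel (D and E): 1 − (1 − 0.912105)(1 − 0.876341) = 0.989131
Series ([0.989131] and F): 0.989131 × 0.862431 = 0.853057
Parallel ([0.893687] and [0.853057]): 1 − (1 − 0.893687)(1 − 0.853057) = 0.984378
Series (A and [0.984378]): 0.783488 × 0.984378 = 0.7712

0.7712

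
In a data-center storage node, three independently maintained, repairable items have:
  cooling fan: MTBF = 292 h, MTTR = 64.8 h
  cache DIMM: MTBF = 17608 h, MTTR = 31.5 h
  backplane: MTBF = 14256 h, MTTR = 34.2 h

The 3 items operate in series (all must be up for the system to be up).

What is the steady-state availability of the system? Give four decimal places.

0.8150

A(cooling fan) = MTBF/(MTBF+MTTR) = 292/(292+64.8) = 0.818386
A(cache DIMM) = MTBF/(MTBF+MTTR) = 17608/(17608+31.5) = 0.998214
A(backplane) = MTBF/(MTBF+MTTR) = 14256/(14256+34.2) = 0.997607
Series availability: 0.818386 × 0.998214 × 0.997607 = 0.8150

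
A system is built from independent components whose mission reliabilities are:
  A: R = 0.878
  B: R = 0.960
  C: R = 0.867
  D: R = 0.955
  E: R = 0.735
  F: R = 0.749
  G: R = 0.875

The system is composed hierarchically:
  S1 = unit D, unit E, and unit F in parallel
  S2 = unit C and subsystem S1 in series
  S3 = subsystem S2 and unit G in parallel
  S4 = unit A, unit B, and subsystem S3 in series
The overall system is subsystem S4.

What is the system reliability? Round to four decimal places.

0.8286

Parallel (D, E, and F): 1 − (1 − 0.955000)(1 − 0.735000)(1 − 0.749000) = 0.997007
Series (C and [0.997007]): 0.867000 × 0.997007 = 0.864405
Parallel ([0.864405] and G): 1 − (1 − 0.864405)(1 − 0.875000) = 0.983051
Series (A, B, and [0.983051]): 0.878000 × 0.960000 × 0.983051 = 0.8286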